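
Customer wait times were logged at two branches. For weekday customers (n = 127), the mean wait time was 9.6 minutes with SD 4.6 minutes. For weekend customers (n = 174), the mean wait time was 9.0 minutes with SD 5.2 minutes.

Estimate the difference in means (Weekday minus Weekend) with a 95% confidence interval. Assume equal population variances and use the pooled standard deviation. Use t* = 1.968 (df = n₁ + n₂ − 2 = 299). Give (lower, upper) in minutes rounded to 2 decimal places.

Pooled variance s_p² = [126·4.6² + 173·5.2²] / (127+174−2) = 24.5621, so s_p = 4.9560.
SE_diff = s_p·√(1/n₁ + 1/n₂) = 4.9560·√(1/127 + 1/174) = 0.5784.
t* = 1.968; margin = 1.968 × 0.5784 = 1.1383.
Difference = 9.6 − 9.0 = 0.6000.
0.6000 ± 1.1383 → (-0.54, 1.74).

(-0.54, 1.74)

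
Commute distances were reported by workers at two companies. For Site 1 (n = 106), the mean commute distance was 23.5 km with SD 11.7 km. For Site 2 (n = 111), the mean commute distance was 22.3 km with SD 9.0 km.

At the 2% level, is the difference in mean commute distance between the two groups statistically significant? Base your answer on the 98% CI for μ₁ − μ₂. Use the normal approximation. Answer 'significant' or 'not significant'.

SE₁ = s₁/√n₁ = 11.7/√106 = 1.1364; SE₂ = 9.0/√111 = 0.8542.
Independent samples, unequal variances: SE_diff = √(SE₁² + SE₂²) = √(1.29140496 + 0.72965764) = 1.4216.
z* = 2.326, so margin of error = 2.326 × 1.4216 = 3.3066.
Difference in means = 23.5 − 22.3 = 1.2000.
1.2000 ± 3.3066 → (-2.1066, 4.5066).
The interval (-2.1066, 4.5066) contains 0, so the difference is not significant.

not significant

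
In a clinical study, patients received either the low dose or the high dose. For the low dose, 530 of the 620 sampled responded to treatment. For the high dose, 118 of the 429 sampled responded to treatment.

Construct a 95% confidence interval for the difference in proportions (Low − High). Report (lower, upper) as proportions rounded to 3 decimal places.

p̂₁ = 530/620 = 0.8548 and p̂₂ = 118/429 = 0.2751.
SE₁ = √(p̂₁(1−p̂₁)/n₁) = √(0.8548·0.1452/620) = 0.01415; SE₂ = √(0.2751·0.7249/429) = 0.02156.
Independent samples: SE of the difference = √(SE₁² + SE₂²) = √(0.0002002225 + 0.0004648336) = 0.02579.
z* for 95% confidence is 1.960, so the margin of error is 1.960 × 0.02579 = 0.05055.
Point estimate p̂₁ − p̂₂ = 0.8548 − 0.2751 = 0.5797.
0.5797 ± 0.05055 → (0.529, 0.630).

(0.529, 0.630)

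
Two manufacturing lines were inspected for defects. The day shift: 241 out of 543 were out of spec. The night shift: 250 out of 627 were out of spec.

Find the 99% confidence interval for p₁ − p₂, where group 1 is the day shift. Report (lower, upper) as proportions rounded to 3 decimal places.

p̂₁ = 241/543 = 0.4438 and p̂₂ = 250/627 = 0.3987.
SE₁ = √(p̂₁(1−p̂₁)/n₁) = √(0.4438·0.5562/543) = 0.02132; SE₂ = √(0.3987·0.6013/627) = 0.01955.
Independent samples: SE of the difference = √(SE₁² + SE₂²) = √(0.0004545424 + 0.0003822025) = 0.02893.
z* for 99% confidence is 2.576, so the margin of error is 2.576 × 0.02893 = 0.07452.
Point estimate p̂₁ − p̂₂ = 0.4438 − 0.3987 = 0.0451.
0.0451 ± 0.07452 → (-0.029, 0.120).

(-0.029, 0.120)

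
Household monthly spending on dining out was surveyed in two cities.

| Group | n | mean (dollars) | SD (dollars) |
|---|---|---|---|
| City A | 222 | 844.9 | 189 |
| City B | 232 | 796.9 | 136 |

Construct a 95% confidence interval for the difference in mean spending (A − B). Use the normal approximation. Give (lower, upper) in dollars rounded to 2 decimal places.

SE₁ = s₁/√n₁ = 189/√222 = 12.6848; SE₂ = 136/√232 = 8.9288.
Independent samples, unequal variances: SE_diff = √(SE₁² + SE₂²) = √(160.90415104 + 79.72346944) = 15.5122.
z* = 1.960, so margin of error = 1.960 × 15.5122 = 30.4039.
Difference in means = 844.9 − 796.9 = 48.0000.
48.0000 ± 30.4039 → (17.60, 78.40).

(17.60, 78.40)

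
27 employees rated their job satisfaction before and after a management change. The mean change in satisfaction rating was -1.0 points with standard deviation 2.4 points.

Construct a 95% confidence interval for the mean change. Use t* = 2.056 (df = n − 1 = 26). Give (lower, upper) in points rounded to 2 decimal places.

This is a matched-pairs design, so SE = s_d/√n = 2.4/√27 = 0.4619.
Margin = 2.056 × 0.4619 = 0.9497; the interval is -1.0 ± 0.9497 = (-1.95, -0.05).

(-1.95, -0.05)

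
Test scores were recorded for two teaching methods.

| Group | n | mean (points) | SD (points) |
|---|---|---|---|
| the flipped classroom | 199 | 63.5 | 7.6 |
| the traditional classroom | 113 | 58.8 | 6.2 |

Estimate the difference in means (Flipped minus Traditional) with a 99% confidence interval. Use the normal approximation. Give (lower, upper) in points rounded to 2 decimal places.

SE₁ = s₁/√n₁ = 7.6/√199 = 0.5387; SE₂ = 6.2/√113 = 0.5832.
Independent samples, unequal variances: SE_diff = √(SE₁² + SE₂²) = √(0.29019769 + 0.34012224) = 0.7939.
z* = 2.576, so margin of error = 2.576 × 0.7939 = 2.0451.
Difference in means = 63.5 − 58.8 = 4.7000.
4.7000 ± 2.0451 → (2.65, 6.75).

(2.65, 6.75)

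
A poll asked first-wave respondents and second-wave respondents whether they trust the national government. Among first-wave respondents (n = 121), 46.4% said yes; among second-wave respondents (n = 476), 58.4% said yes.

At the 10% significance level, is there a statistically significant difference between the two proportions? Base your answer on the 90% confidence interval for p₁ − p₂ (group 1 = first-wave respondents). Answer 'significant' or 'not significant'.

significant

Each SE is √(p̂(1−p̂)/n): √(0.4640·0.5360/121) = 0.04534 and √(0.5840·0.4160/476) = 0.02259.
SE(p̂₁ − p̂₂) = √(SE₁² + SE₂²) = √(0.0020557156 + 0.0005103081) = 0.05066, since the two samples are independent.
At 90% confidence z* = 1.645; margin = 1.645 × 0.05066 = 0.08334.
The difference is 0.4640 − 0.5840 = -0.1200, so the interval is -0.1200 ± 0.08334 = (-0.20334, -0.03666).
The interval (-0.20334, -0.03666) does not contain 0, so the difference is significant.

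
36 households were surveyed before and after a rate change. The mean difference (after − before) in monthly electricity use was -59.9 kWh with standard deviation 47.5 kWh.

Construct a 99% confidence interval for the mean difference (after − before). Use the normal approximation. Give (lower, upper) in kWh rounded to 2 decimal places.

Paired design: SE = s_d/√n = 47.5/√36 = 7.9167.
z* = 2.576; margin of error = 2.576 × 7.9167 = 20.3934.
-59.9 ± 20.3934 → (-80.29, -39.51).

(-80.29, -39.51)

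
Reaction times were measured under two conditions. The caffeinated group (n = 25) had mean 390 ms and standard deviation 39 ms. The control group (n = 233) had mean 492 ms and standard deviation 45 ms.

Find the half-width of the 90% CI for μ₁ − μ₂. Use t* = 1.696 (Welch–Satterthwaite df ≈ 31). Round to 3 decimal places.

Standard errors of each mean: 39/√25 = 7.8000 and 45/√233 = 2.9480.
SE(x̄₁ − x̄₂) = √(7.8000² + 2.9480²) = 8.3385 for independent samples with unequal variances.
With t* = 1.696, the margin is 1.696 × 8.3385 = 14.1421.

14.142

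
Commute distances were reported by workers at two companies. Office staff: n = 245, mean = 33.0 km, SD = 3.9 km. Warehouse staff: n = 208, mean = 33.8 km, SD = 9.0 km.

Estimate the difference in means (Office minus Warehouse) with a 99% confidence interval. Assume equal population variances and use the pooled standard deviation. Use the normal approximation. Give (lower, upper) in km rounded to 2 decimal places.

(-2.44, 0.84)

Pooled variance s_p² = [244·3.9² + 207·9.0²] / (245+208−2) = 45.4063, so s_p = 6.7384.
SE_diff = s_p·√(1/n₁ + 1/n₂) = 6.7384·√(1/245 + 1/208) = 0.6353.
z* = 2.576; margin = 2.576 × 0.6353 = 1.6365.
Difference = 33.0 − 33.8 = -0.8000.
-0.8000 ± 1.6365 → (-2.44, 0.84).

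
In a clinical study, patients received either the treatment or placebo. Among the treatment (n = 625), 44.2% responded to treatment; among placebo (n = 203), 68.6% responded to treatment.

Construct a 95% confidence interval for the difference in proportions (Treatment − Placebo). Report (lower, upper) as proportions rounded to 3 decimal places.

Each SE is √(p̂(1−p̂)/n): √(0.4420·0.5580/625) = 0.01986 and √(0.6860·0.3140/203) = 0.03257.
SE(p̂₁ − p̂₂) = √(SE₁² + SE₂²) = √(0.0003944196 + 0.0010608049) = 0.03815, since the two samples are independent.
At 95% confidence z* = 1.960; margin = 1.960 × 0.03815 = 0.07477.
The difference is 0.4420 − 0.6860 = -0.2440, so the interval is -0.2440 ± 0.07477 = (-0.319, -0.169).

(-0.319, -0.169)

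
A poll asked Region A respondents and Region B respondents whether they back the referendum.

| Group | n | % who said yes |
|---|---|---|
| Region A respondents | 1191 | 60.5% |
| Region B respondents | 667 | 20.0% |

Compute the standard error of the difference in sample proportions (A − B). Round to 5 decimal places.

The two standard errors are √(0.6050×0.3950/1191) = 0.01417 and √(0.2000×0.8000/667) = 0.01549.
Because the samples are independent, SE_diff = √(0.01417² + 0.01549²) = 0.02099.

0.02099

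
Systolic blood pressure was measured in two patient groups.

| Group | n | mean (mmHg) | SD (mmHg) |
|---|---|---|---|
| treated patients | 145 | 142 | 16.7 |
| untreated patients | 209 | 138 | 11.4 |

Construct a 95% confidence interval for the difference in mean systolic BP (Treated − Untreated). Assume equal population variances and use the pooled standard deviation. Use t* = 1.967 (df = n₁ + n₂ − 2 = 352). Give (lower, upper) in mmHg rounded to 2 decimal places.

(1.06, 6.94)

s_p = √[((n₁−1)s₁² + (n₂−1)s₂²)/(n₁+n₂−2)] = √[(144·16.7² + 208·11.4²)/352] = 13.8161.
SE = 13.8161·√(1/145 + 1/209) = 1.4932.
With t* = 1.967, margin = 1.967 × 1.4932 = 2.9371.
x̄₁ − x̄₂ = 142 − 138 = 4.0000; interval 4.0000 ± 2.9371 = (1.06, 6.94).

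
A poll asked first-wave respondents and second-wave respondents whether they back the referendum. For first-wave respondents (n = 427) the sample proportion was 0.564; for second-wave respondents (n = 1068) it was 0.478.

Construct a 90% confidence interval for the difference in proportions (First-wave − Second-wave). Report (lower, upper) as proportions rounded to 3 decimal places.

SE₁ = √(p̂₁(1−p̂₁)/n₁) = √(0.5640·0.4360/427) = 0.02400; SE₂ = √(0.4780·0.5220/1068) = 0.01528.
Independent samples: SE of the difference = √(SE₁² + SE₂²) = √(0.000576 + 0.0002334784) = 0.02845.
z* for 90% confidence is 1.645, so the margin of error is 1.645 × 0.02845 = 0.04680.
Point estimate p̂₁ − p̂₂ = 0.5640 − 0.4780 = 0.0860.
0.0860 ± 0.04680 → (0.039, 0.133).

(0.039, 0.133)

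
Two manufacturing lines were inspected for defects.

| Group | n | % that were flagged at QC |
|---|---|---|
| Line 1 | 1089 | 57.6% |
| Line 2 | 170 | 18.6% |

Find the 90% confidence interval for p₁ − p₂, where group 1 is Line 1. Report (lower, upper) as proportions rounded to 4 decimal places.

Each SE is √(p̂(1−p̂)/n): √(0.5760·0.4240/1089) = 0.01498 and √(0.1860·0.8140/170) = 0.02984.
SE(p̂₁ − p̂₂) = √(SE₁² + SE₂²) = √(0.0002244004 + 0.0008904256) = 0.03339, since the two samples are independent.
At 90% confidence z* = 1.645; margin = 1.645 × 0.03339 = 0.05493.
The difference is 0.5760 − 0.1860 = 0.3900, so the interval is 0.3900 ± 0.05493 = (0.3351, 0.4449).

(0.3351, 0.4449)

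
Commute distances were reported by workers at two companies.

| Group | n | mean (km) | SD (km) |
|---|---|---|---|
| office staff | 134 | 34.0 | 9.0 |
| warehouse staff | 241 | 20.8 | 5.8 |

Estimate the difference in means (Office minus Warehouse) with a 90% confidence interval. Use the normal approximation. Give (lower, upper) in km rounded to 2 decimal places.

(11.78, 14.62)

Standard errors of each mean: 9.0/√134 = 0.7775 and 5.8/√241 = 0.3736.
SE(x̄₁ − x̄₂) = √(0.7775² + 0.3736²) = 0.8626 for independent samples with unequal variances.
With z* = 1.645, the margin is 1.645 × 0.8626 = 1.4190.
x̄₁ − x̄₂ = 34.0 − 20.8 = 13.2000; the interval is 13.2000 ± 1.4190 = (11.78, 14.62).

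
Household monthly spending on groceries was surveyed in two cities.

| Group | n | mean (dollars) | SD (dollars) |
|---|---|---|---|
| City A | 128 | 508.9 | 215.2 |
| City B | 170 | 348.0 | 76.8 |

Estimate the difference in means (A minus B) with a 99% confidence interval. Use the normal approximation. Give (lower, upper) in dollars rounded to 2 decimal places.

(109.61, 212.19)

Per-group SEs: s₁/√n₁ = 215.2/√128 = 19.0212, s₂/√n₂ = 76.8/√170 = 5.8903.
Unpooled SE of the difference: √(361.80604944 + 34.69563409) = 19.9124.
Margin of error = z* · SE = 2.576 × 19.9124 = 51.2943.
x̄₁ − x̄₂ = 508.9 − 348.0 = 160.9000.
CI: 160.9000 ± 51.2943 = (109.61, 212.19).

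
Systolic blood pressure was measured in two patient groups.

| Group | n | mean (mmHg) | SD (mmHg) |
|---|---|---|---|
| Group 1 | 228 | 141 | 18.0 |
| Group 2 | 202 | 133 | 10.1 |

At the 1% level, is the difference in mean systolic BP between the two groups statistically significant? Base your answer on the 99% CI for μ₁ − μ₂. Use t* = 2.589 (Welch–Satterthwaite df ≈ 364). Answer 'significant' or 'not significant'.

Per-group SEs: s₁/√n₁ = 18.0/√228 = 1.1921, s₂/√n₂ = 10.1/√202 = 0.7106.
Unpooled SE of the difference: √(1.42110241 + 0.50495236) = 1.3878.
Margin of error = t* · SE = 2.589 × 1.3878 = 3.5930.
x̄₁ − x̄₂ = 141 − 133 = 8.0000.
CI: 8.0000 ± 3.5930 = (4.4070, 11.5930).
The interval (4.4070, 11.5930) does not contain 0, so the difference is significant.

significant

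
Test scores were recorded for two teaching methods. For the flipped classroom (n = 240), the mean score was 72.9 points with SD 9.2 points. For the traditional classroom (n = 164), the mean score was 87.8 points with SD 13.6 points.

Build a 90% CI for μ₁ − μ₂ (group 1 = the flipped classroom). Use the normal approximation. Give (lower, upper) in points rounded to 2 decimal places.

Standard errors of each mean: 9.2/√240 = 0.5939 and 13.6/√164 = 1.0620.
SE(x̄₁ − x̄₂) = √(0.5939² + 1.0620²) = 1.2168 for independent samples with unequal variances.
With z* = 1.645, the margin is 1.645 × 1.2168 = 2.0016.
x̄₁ − x̄₂ = 72.9 − 87.8 = -14.9000; the interval is -14.9000 ± 2.0016 = (-16.90, -12.90).

(-16.90, -12.90)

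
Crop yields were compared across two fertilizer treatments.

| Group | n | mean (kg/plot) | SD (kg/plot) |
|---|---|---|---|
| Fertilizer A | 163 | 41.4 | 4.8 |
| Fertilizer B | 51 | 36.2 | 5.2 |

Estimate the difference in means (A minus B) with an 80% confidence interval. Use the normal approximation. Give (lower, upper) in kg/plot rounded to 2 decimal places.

Standard errors of each mean: 4.8/√163 = 0.3760 and 5.2/√51 = 0.7281.
SE(x̄₁ − x̄₂) = √(0.3760² + 0.7281²) = 0.8195 for independent samples with unequal variances.
With z* = 1.282, the margin is 1.282 × 0.8195 = 1.0506.
x̄₁ − x̄₂ = 41.4 − 36.2 = 5.2000; the interval is 5.2000 ± 1.0506 = (4.15, 6.25).

(4.15, 6.25)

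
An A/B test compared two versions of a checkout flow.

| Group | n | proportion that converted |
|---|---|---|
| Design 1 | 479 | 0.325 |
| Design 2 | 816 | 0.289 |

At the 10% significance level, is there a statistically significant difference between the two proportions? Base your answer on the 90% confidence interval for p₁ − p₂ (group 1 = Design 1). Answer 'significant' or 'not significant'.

The two standard errors are √(0.3250×0.6750/479) = 0.02140 and √(0.2890×0.7110/816) = 0.01587.
Because the samples are independent, SE_diff = √(0.02140² + 0.01587²) = 0.02664.
Using z* = 1.645 for 90%, ME = 1.645 × 0.02664 = 0.04382.
p̂₁ − p̂₂ = 0.0360; interval 0.0360 ± 0.04382 gives (-0.00782, 0.07982).
The interval (-0.00782, 0.07982) contains 0, so the difference is not significant.

not significant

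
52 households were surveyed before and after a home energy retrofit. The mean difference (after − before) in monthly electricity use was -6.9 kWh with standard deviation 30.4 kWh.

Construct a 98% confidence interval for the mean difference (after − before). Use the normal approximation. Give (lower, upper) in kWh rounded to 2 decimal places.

This is a matched-pairs design, so SE = s_d/√n = 30.4/√52 = 4.2157.
Margin = 2.326 × 4.2157 = 9.8057; the interval is -6.9 ± 9.8057 = (-16.71, 2.91).

(-16.71, 2.91)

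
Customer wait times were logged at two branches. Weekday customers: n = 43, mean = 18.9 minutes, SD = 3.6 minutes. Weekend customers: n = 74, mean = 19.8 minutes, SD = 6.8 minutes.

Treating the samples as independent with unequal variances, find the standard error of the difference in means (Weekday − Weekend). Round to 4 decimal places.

Per-group SEs: s₁/√n₁ = 3.6/√43 = 0.5490, s₂/√n₂ = 6.8/√74 = 0.7905.
Unpooled SE of the difference: √(0.301401 + 0.62489025) = 0.9624.

0.9624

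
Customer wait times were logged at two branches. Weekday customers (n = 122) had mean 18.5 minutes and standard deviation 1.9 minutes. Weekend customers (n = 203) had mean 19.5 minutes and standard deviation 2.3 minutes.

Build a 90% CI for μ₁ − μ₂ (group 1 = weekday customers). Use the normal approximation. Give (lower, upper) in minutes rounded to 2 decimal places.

(-1.39, -0.61)

SE₁ = s₁/√n₁ = 1.9/√122 = 0.1720; SE₂ = 2.3/√203 = 0.1614.
Independent samples, unequal variances: SE_diff = √(SE₁² + SE₂²) = √(0.029584 + 0.02604996) = 0.2359.
z* = 1.645, so margin of error = 1.645 × 0.2359 = 0.3881.
Difference in means = 18.5 − 19.5 = -1.0000.
-1.0000 ± 0.3881 → (-1.39, -0.61).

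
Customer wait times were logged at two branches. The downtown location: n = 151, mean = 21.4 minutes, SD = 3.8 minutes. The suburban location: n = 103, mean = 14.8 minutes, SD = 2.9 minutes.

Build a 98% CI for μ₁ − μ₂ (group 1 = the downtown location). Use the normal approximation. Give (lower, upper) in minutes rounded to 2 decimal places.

Standard errors of each mean: 3.8/√151 = 0.3092 and 2.9/√103 = 0.2857.
SE(x̄₁ − x̄₂) = √(0.3092² + 0.2857²) = 0.4210 for independent samples with unequal variances.
With z* = 2.326, the margin is 2.326 × 0.4210 = 0.9792.
x̄₁ − x̄₂ = 21.4 − 14.8 = 6.6000; the interval is 6.6000 ± 0.9792 = (5.62, 7.58).

(5.62, 7.58)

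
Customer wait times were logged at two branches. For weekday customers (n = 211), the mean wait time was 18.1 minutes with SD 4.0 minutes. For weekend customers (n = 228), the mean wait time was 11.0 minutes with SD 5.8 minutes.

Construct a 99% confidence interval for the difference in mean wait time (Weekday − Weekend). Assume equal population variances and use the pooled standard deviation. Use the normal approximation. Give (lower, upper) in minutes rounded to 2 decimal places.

Pooled variance s_p² = [210·4.0² + 227·5.8²] / (211+228−2) = 25.1631, so s_p = 5.0163.
SE_diff = s_p·√(1/n₁ + 1/n₂) = 5.0163·√(1/211 + 1/228) = 0.4792.
z* = 2.576; margin = 2.576 × 0.4792 = 1.2344.
Difference = 18.1 − 11.0 = 7.1000.
7.1000 ± 1.2344 → (5.87, 8.33).

(5.87, 8.33)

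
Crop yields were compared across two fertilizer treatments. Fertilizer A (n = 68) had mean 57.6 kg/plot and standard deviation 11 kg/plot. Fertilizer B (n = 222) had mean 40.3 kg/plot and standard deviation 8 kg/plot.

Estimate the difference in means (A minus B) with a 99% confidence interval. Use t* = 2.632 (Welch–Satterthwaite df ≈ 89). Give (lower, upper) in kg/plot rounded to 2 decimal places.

(13.52, 21.08)

Per-group SEs: s₁/√n₁ = 11/√68 = 1.3339, s₂/√n₂ = 8/√222 = 0.5369.
Unpooled SE of the difference: √(1.77928921 + 0.28826161) = 1.4379.
Margin of error = t* · SE = 2.632 × 1.4379 = 3.7846.
x̄₁ − x̄₂ = 57.6 − 40.3 = 17.3000.
CI: 17.3000 ± 3.7846 = (13.52, 21.08).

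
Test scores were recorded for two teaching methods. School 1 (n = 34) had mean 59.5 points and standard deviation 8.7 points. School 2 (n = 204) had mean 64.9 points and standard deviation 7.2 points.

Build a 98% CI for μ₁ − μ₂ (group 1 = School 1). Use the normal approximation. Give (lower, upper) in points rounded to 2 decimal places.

(-9.06, -1.74)

Per-group SEs: s₁/√n₁ = 8.7/√34 = 1.4920, s₂/√n₂ = 7.2/√204 = 0.5041.
Unpooled SE of the difference: √(2.226064 + 0.25411681) = 1.5749.
Margin of error = z* · SE = 2.326 × 1.5749 = 3.6632.
x̄₁ − x̄₂ = 59.5 − 64.9 = -5.4000.
CI: -5.4000 ± 3.6632 = (-9.06, -1.74).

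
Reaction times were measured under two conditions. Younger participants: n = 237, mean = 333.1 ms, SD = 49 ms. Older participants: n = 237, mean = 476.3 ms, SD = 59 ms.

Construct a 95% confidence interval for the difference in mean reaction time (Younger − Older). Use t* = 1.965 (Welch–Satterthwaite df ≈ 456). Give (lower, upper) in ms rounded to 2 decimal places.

(-152.99, -133.41)

SE₁ = s₁/√n₁ = 49/√237 = 3.1829; SE₂ = 59/√237 = 3.8325.
Independent samples, unequal variances: SE_diff = √(SE₁² + SE₂²) = √(10.13085241 + 14.68805625) = 4.9819.
t* = 1.965, so margin of error = 1.965 × 4.9819 = 9.7894.
Difference in means = 333.1 − 476.3 = -143.2000.
-143.2000 ± 9.7894 → (-152.99, -133.41).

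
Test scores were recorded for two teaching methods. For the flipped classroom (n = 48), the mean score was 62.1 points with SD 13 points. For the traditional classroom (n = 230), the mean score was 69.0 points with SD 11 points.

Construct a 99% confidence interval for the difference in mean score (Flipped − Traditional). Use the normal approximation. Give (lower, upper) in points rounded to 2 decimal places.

Per-group SEs: s₁/√n₁ = 13/√48 = 1.8764, s₂/√n₂ = 11/√230 = 0.7253.
Unpooled SE of the difference: √(3.52087696 + 0.52606009) = 2.0117.
Margin of error = z* · SE = 2.576 × 2.0117 = 5.1821.
x̄₁ − x̄₂ = 62.1 − 69.0 = -6.9000.
CI: -6.9000 ± 5.1821 = (-12.08, -1.72).

(-12.08, -1.72)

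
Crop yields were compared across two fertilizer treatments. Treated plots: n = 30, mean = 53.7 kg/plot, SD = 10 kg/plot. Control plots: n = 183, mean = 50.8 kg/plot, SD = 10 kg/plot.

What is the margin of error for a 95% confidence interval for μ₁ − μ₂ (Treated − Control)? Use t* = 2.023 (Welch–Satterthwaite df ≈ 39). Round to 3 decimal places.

3.985

SE₁ = s₁/√n₁ = 10/√30 = 1.8257; SE₂ = 10/√183 = 0.7392.
Independent samples, unequal variances: SE_diff = √(SE₁² + SE₂²) = √(3.33318049 + 0.54641664) = 1.9697.
t* = 2.023, so margin of error = 2.023 × 1.9697 = 3.9847.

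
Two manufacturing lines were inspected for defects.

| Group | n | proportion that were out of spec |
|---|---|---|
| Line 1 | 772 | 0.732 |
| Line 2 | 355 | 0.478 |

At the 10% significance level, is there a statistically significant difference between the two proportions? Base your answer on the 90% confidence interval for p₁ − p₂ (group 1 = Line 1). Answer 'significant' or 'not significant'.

significant

The two standard errors are √(0.7320×0.2680/772) = 0.01594 and √(0.4780×0.5220/355) = 0.02651.
Because the samples are independent, SE_diff = √(0.01594² + 0.02651²) = 0.03093.
Using z* = 1.645 for 90%, ME = 1.645 × 0.03093 = 0.05088.
p̂₁ − p̂₂ = 0.2540; interval 0.2540 ± 0.05088 gives (0.20312, 0.30488).
The interval (0.20312, 0.30488) does not contain 0, so the difference is significant.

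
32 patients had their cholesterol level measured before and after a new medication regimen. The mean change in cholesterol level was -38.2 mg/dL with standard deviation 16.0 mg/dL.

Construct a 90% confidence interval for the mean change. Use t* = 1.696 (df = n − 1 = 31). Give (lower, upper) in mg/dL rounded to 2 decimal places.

Paired design: SE = s_d/√n = 16.0/√32 = 2.8284.
t* = 1.696; margin of error = 1.696 × 2.8284 = 4.7970.
-38.2 ± 4.7970 → (-43.00, -33.40).

(-43.00, -33.40)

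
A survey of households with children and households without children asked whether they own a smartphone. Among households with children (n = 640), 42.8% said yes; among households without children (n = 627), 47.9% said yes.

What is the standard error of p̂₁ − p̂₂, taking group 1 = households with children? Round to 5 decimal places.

The two standard errors are √(0.4280×0.5720/640) = 0.01956 and √(0.4790×0.5210/627) = 0.01995.
Because the samples are independent, SE_diff = √(0.01956² + 0.01995²) = 0.02794.

0.02794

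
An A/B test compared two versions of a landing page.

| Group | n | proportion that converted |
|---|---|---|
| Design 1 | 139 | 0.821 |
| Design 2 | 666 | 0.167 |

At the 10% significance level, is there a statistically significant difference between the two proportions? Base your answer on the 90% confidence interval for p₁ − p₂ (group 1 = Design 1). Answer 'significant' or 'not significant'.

Each SE is √(p̂(1−p̂)/n): √(0.8210·0.1790/139) = 0.03252 and √(0.1670·0.8330/666) = 0.01445.
SE(p̂₁ − p̂₂) = √(SE₁² + SE₂²) = √(0.0010575504 + 0.0002088025) = 0.03559, since the two samples are independent.
At 90% confidence z* = 1.645; margin = 1.645 × 0.03559 = 0.05855.
The difference is 0.8210 − 0.1670 = 0.6540, so the interval is 0.6540 ± 0.05855 = (0.59545, 0.71255).
The interval (0.59545, 0.71255) does not contain 0, so the difference is significant.

significant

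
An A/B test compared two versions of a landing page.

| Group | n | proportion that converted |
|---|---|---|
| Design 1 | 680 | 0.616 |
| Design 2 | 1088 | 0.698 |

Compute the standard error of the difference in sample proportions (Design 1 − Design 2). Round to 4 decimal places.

0.0233

SE₁ = √(p̂₁(1−p̂₁)/n₁) = √(0.6160·0.3840/680) = 0.01865; SE₂ = √(0.6980·0.3020/1088) = 0.01392.
Independent samples: SE of the difference = √(SE₁² + SE₂²) = √(0.0003478225 + 0.0001937664) = 0.02327.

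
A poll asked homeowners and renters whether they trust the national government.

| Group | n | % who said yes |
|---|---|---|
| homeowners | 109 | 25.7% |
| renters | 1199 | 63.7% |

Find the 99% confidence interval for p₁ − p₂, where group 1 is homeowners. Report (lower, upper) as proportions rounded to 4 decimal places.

(-0.4936, -0.2664)

Each SE is √(p̂(1−p̂)/n): √(0.2570·0.7430/109) = 0.04186 and √(0.6370·0.3630/1199) = 0.01389.
SE(p̂₁ − p̂₂) = √(SE₁² + SE₂²) = √(0.0017522596 + 0.0001929321) = 0.04410, since the two samples are independent.
At 99% confidence z* = 2.576; margin = 2.576 × 0.04410 = 0.11360.
The difference is 0.2570 − 0.6370 = -0.3800, so the interval is -0.3800 ± 0.11360 = (-0.4936, -0.2664).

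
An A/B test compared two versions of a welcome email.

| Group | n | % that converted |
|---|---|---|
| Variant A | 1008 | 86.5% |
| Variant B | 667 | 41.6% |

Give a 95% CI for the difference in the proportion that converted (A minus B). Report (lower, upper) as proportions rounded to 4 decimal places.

The two standard errors are √(0.8650×0.1350/1008) = 0.01076 and √(0.4160×0.5840/667) = 0.01908.
Because the samples are independent, SE_diff = √(0.01076² + 0.01908²) = 0.02190.
Using z* = 1.960 for 95%, ME = 1.960 × 0.02190 = 0.04292.
p̂₁ − p̂₂ = 0.4490; interval 0.4490 ± 0.04292 gives (0.4061, 0.4919).

(0.4061, 0.4919)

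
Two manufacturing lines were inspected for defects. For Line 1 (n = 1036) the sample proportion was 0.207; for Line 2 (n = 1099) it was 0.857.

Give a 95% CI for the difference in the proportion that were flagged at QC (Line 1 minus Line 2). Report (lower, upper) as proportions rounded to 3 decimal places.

(-0.682, -0.618)

Each SE is √(p̂(1−p̂)/n): √(0.2070·0.7930/1036) = 0.01259 and √(0.8570·0.1430/1099) = 0.01056.
SE(p̂₁ − p̂₂) = √(SE₁² + SE₂²) = √(0.0001585081 + 0.0001115136) = 0.01643, since the two samples are independent.
At 95% confidence z* = 1.960; margin = 1.960 × 0.01643 = 0.03220.
The difference is 0.2070 − 0.8570 = -0.6500, so the interval is -0.6500 ± 0.03220 = (-0.682, -0.618).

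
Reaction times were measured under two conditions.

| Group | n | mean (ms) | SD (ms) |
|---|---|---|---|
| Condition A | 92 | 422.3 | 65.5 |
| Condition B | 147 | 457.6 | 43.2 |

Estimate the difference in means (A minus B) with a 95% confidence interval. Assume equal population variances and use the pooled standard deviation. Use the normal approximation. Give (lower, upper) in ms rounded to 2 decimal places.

(-49.08, -21.52)

Pooled variance s_p² = [91·65.5² + 146·43.2²] / (92+147−2) = 2796.9780, so s_p = 52.8865.
SE_diff = s_p·√(1/n₁ + 1/n₂) = 52.8865·√(1/92 + 1/147) = 7.0306.
z* = 1.960; margin = 1.960 × 7.0306 = 13.7800.
Difference = 422.3 − 457.6 = -35.3000.
-35.3000 ± 13.7800 → (-49.08, -21.52).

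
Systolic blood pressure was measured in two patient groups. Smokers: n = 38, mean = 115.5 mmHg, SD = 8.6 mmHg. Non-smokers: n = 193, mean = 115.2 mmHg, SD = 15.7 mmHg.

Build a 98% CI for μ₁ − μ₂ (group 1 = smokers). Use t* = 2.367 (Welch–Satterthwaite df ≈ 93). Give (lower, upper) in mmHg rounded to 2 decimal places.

(-3.95, 4.55)

Standard errors of each mean: 8.6/√38 = 1.3951 and 15.7/√193 = 1.1301.
SE(x̄₁ − x̄₂) = √(1.3951² + 1.1301²) = 1.7954 for independent samples with unequal variances.
With t* = 2.367, the margin is 2.367 × 1.7954 = 4.2497.
x̄₁ − x̄₂ = 115.5 − 115.2 = 0.3000; the interval is 0.3000 ± 4.2497 = (-3.95, 4.55).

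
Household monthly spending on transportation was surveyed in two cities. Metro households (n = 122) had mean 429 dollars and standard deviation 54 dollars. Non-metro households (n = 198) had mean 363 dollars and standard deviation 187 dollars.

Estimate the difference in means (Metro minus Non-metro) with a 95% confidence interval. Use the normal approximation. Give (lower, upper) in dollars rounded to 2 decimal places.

(38.25, 93.75)

SE₁ = s₁/√n₁ = 54/√122 = 4.8889; SE₂ = 187/√198 = 13.2895.
Independent samples, unequal variances: SE_diff = √(SE₁² + SE₂²) = √(23.90134321 + 176.61081025) = 14.1602.
z* = 1.960, so margin of error = 1.960 × 14.1602 = 27.7540.
Difference in means = 429 − 363 = 66.0000.
66.0000 ± 27.7540 → (38.25, 93.75).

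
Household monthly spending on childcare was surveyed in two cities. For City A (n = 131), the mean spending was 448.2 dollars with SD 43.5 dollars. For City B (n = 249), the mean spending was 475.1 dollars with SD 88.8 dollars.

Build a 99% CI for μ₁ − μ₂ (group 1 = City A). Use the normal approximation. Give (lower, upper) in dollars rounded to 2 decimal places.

Standard errors of each mean: 43.5/√131 = 3.8006 and 88.8/√249 = 5.6275.
SE(x̄₁ − x̄₂) = √(3.8006² + 5.6275²) = 6.7907 for independent samples with unequal variances.
With z* = 2.576, the margin is 2.576 × 6.7907 = 17.4928.
x̄₁ − x̄₂ = 448.2 − 475.1 = -26.9000; the interval is -26.9000 ± 17.4928 = (-44.39, -9.41).

(-44.39, -9.41)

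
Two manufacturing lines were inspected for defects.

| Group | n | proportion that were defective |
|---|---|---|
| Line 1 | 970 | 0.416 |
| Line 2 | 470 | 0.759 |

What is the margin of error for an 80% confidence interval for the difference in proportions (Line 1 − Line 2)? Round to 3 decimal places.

SE₁ = √(p̂₁(1−p̂₁)/n₁) = √(0.4160·0.5840/970) = 0.01583; SE₂ = √(0.7590·0.2410/470) = 0.01973.
Independent samples: SE of the difference = √(SE₁² + SE₂²) = √(0.0002505889 + 0.0003892729) = 0.02530.
z* for 80% confidence is 1.282, so the margin of error is 1.282 × 0.02530 = 0.03243.

0.032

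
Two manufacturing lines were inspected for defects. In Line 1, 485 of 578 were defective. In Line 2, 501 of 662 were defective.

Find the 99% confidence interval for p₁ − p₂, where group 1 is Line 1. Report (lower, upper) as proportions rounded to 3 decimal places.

First, p̂₁ = 485/578 = 0.8391; p̂₂ = 501/662 = 0.7568.
The two standard errors are √(0.8391×0.1609/578) = 0.01528 and √(0.7568×0.2432/662) = 0.01667.
Because the samples are independent, SE_diff = √(0.01528² + 0.01667²) = 0.02261.
Using z* = 2.576 for 99%, ME = 2.576 × 0.02261 = 0.05824.
p̂₁ − p̂₂ = 0.0823; interval 0.0823 ± 0.05824 gives (0.024, 0.141).

(0.024, 0.141)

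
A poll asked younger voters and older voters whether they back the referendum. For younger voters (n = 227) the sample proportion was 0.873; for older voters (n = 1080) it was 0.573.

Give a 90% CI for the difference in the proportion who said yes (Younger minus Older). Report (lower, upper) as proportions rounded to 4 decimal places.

(0.2560, 0.3440)

Each SE is √(p̂(1−p̂)/n): √(0.8730·0.1270/227) = 0.02210 and √(0.5730·0.4270/1080) = 0.01505.
SE(p̂₁ − p̂₂) = √(SE₁² + SE₂²) = √(0.00048841 + 0.0002265025) = 0.02674, since the two samples are independent.
At 90% confidence z* = 1.645; margin = 1.645 × 0.02674 = 0.04399.
The difference is 0.8730 − 0.5730 = 0.3000, so the interval is 0.3000 ± 0.04399 = (0.2560, 0.3440).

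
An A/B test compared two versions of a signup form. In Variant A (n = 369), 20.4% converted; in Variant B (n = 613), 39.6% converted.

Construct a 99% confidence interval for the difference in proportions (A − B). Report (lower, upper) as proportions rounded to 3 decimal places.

(-0.266, -0.118)

Each SE is √(p̂(1−p̂)/n): √(0.2040·0.7960/369) = 0.02098 and √(0.3960·0.6040/613) = 0.01975.
SE(p̂₁ − p̂₂) = √(SE₁² + SE₂²) = √(0.0004401604 + 0.0003900625) = 0.02881, since the two samples are independent.
At 99% confidence z* = 2.576; margin = 2.576 × 0.02881 = 0.07421.
The difference is 0.2040 − 0.3960 = -0.1920, so the interval is -0.1920 ± 0.07421 = (-0.266, -0.118).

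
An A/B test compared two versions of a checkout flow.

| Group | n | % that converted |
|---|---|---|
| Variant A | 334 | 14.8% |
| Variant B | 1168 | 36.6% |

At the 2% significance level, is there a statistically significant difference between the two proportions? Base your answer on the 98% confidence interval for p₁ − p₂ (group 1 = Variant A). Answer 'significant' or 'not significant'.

Each SE is √(p̂(1−p̂)/n): √(0.1480·0.8520/334) = 0.01943 and √(0.3660·0.6340/1168) = 0.01409.
SE(p̂₁ − p̂₂) = √(SE₁² + SE₂²) = √(0.0003775249 + 0.0001985281) = 0.02400, since the two samples are independent.
At 98% confidence z* = 2.326; margin = 2.326 × 0.02400 = 0.05582.
The difference is 0.1480 − 0.3660 = -0.2180, so the interval is -0.2180 ± 0.05582 = (-0.27382, -0.16218).
The interval (-0.27382, -0.16218) does not contain 0, so the difference is significant.

significant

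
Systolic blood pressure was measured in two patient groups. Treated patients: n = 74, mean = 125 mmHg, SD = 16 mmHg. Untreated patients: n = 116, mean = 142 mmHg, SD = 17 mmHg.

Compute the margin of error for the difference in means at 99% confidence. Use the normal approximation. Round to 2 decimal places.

Per-group SEs: s₁/√n₁ = 16/√74 = 1.8600, s₂/√n₂ = 17/√116 = 1.5784.
Unpooled SE of the difference: √(3.4596 + 2.49134656) = 2.4395.
Margin of error = z* · SE = 2.576 × 2.4395 = 6.2842.

6.28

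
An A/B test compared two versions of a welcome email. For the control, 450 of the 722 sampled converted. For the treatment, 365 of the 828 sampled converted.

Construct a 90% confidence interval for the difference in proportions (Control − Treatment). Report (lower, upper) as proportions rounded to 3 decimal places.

p̂₁ = 450/722 = 0.6233 and p̂₂ = 365/828 = 0.4408.
SE₁ = √(p̂₁(1−p̂₁)/n₁) = √(0.6233·0.3767/722) = 0.01803; SE₂ = √(0.4408·0.5592/828) = 0.01725.
Independent samples: SE of the difference = √(SE₁² + SE₂²) = √(0.0003250809 + 0.0002975625) = 0.02495.
z* for 90% confidence is 1.645, so the margin of error is 1.645 × 0.02495 = 0.04104.
Point estimate p̂₁ − p̂₂ = 0.6233 − 0.4408 = 0.1825.
0.1825 ± 0.04104 → (0.141, 0.224).

(0.141, 0.224)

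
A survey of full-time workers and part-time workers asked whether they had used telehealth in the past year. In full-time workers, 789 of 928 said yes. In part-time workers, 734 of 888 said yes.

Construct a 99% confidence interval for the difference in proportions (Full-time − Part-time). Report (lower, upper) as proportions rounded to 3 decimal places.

(-0.021, 0.068)

First, p̂₁ = 789/928 = 0.8502; p̂₂ = 734/888 = 0.8266.
The two standard errors are √(0.8502×0.1498/928) = 0.01172 and √(0.8266×0.1734/888) = 0.01270.
Because the samples are independent, SE_diff = √(0.01172² + 0.01270²) = 0.01728.
Using z* = 2.576 for 99%, ME = 2.576 × 0.01728 = 0.04451.
p̂₁ − p̂₂ = 0.0236; interval 0.0236 ± 0.04451 gives (-0.021, 0.068).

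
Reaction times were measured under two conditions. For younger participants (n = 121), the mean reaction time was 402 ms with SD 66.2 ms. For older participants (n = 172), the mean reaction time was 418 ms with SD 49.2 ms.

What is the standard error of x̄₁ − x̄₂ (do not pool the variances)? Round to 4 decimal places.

Per-group SEs: s₁/√n₁ = 66.2/√121 = 6.0182, s₂/√n₂ = 49.2/√172 = 3.7515.
Unpooled SE of the difference: √(36.21873124 + 14.07375225) = 7.0917.

7.0917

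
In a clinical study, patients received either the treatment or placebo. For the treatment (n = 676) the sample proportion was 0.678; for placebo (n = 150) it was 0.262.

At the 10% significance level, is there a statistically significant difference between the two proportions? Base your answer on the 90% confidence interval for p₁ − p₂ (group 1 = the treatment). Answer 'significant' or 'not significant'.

significant

SE₁ = √(p̂₁(1−p̂₁)/n₁) = √(0.6780·0.3220/676) = 0.01797; SE₂ = √(0.2620·0.7380/150) = 0.03590.
Independent samples: SE of the difference = √(SE₁² + SE₂²) = √(0.0003229209 + 0.00128881) = 0.04015.
z* for 90% confidence is 1.645, so the margin of error is 1.645 × 0.04015 = 0.06605.
Point estimate p̂₁ − p̂₂ = 0.6780 − 0.2620 = 0.4160.
0.4160 ± 0.06605 → (0.34995, 0.48205).
The interval (0.34995, 0.48205) does not contain 0, so the difference is significant.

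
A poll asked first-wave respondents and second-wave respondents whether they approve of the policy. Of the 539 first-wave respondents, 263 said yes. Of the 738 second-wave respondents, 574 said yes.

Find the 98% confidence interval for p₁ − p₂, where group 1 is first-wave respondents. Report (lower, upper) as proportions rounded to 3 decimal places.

p̂₁ = 263/539 = 0.4879 and p̂₂ = 574/738 = 0.7778.
SE₁ = √(p̂₁(1−p̂₁)/n₁) = √(0.4879·0.5121/539) = 0.02153; SE₂ = √(0.7778·0.2222/738) = 0.01530.
Independent samples: SE of the difference = √(SE₁² + SE₂²) = √(0.0004635409 + 0.00023409) = 0.02641.
z* for 98% confidence is 2.326, so the margin of error is 2.326 × 0.02641 = 0.06143.
Point estimate p̂₁ − p̂₂ = 0.4879 − 0.7778 = -0.2899.
-0.2899 ± 0.06143 → (-0.351, -0.228).

(-0.351, -0.228)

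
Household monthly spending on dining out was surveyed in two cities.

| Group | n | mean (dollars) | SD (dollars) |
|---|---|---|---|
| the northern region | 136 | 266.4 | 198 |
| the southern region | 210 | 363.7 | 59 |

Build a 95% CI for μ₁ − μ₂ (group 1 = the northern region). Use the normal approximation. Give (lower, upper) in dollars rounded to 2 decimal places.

(-131.52, -63.08)

SE₁ = s₁/√n₁ = 198/√136 = 16.9784; SE₂ = 59/√210 = 4.0714.
Independent samples, unequal variances: SE_diff = √(SE₁² + SE₂²) = √(288.26606656 + 16.57629796) = 17.4597.
z* = 1.960, so margin of error = 1.960 × 17.4597 = 34.2210.
Difference in means = 266.4 − 363.7 = -97.3000.
-97.3000 ± 34.2210 → (-131.52, -63.08).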